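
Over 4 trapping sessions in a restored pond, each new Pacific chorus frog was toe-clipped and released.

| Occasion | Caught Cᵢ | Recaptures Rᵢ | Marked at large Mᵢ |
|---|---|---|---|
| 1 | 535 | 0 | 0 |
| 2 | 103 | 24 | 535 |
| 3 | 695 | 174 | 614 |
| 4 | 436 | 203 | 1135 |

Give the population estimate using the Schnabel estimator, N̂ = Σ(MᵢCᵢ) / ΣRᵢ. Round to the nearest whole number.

N ≈ 2436

Σ MᵢCᵢ = 0·535 + 535·103 + 614·695 + 1135·436 = 0 + 55105 + 426730 + 494860 = 976695
Σ Rᵢ = 0 + 24 + 174 + 203 = 401
N̂ = 976695 / 401 ≈ 2435.6 → 2436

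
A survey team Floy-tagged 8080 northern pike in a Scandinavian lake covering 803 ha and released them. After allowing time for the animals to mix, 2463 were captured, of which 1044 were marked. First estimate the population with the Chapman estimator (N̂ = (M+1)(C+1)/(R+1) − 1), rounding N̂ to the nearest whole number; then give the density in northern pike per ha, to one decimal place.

N̂ = 8081·2464/1045 − 1 = 19911584/1045 − 1 ≈ 19053.1 → 19053
Density = N̂ / area = 19053 / 803 ≈ 23.73 → 23.7 per ha

density ≈ 23.7 northern pike per ha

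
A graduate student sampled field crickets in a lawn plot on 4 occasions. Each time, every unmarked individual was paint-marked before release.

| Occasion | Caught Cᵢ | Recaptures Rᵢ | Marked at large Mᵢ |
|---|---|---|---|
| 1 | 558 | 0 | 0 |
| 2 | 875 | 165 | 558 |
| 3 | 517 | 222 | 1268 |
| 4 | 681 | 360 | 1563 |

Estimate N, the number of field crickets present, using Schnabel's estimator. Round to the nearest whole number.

Σ MᵢCᵢ = 0·558 + 558·875 + 1268·517 + 1563·681 = 0 + 488250 + 655556 + 1064403 = 2208209
Σ Rᵢ = 0 + 165 + 222 + 360 = 747
N̂ = 2208209 / 747 ≈ 2956.1 → 2956

N ≈ 2956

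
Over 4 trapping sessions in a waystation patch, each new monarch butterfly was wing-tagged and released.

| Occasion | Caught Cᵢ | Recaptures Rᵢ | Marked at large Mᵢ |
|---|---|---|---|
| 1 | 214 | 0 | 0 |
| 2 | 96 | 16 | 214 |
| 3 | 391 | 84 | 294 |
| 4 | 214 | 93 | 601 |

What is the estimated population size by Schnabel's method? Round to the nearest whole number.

N ≈ 1368

Σ MᵢCᵢ = 0·214 + 214·96 + 294·391 + 601·214 = 0 + 20544 + 114954 + 128614 = 264112
Σ Rᵢ = 0 + 16 + 84 + 93 = 193
N̂ = 264112 / 193 ≈ 1368.46 → 1368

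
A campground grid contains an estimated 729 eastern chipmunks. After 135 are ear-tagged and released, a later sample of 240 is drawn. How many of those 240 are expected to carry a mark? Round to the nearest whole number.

expected recaptures ≈ 44

Expected recaptures E[R] = M·C / N.
E[R] = 135 × 240 / 729 = 32400 / 729 ≈ 44.4 → 44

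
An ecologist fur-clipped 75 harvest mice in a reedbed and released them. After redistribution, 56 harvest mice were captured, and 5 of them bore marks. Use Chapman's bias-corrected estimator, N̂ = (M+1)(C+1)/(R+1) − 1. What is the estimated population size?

N = 721

N̂ = (75+1)(56+1)/(5+1) − 1 = 76·57/6 − 1
= 4332/6 − 1 = 722 − 1 = 721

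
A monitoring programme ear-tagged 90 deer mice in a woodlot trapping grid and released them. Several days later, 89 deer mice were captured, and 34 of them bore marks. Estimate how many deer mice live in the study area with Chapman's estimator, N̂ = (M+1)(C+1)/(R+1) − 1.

N = 233

N̂ = (90+1)(89+1)/(34+1) − 1 = 91·90/35 − 1
= 8190/35 − 1 = 234 − 1 = 233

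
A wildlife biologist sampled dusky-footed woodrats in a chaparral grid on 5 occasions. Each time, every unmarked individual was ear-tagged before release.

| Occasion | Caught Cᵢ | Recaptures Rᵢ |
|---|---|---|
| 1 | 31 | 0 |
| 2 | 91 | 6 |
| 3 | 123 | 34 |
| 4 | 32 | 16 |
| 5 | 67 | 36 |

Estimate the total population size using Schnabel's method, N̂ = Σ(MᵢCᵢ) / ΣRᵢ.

N = 418

Marked at large before each occasion: Mᵢ = Σⱼ<ᵢ (Cⱼ − Rⱼ) → M1=0, M2=31, M3=116, M4=205, M5=221
Σ MᵢCᵢ = 0·31 + 31·91 + 116·123 + 205·32 + 221·67 = 0 + 2821 + 14268 + 6560 + 14807 = 38456
Σ Rᵢ = 0 + 6 + 34 + 16 + 36 = 92
N̂ = 38456 / 92 = 418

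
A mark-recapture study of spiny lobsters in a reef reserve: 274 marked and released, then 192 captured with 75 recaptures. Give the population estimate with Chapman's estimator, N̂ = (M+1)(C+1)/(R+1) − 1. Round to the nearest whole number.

N̂ = (274+1)(192+1)/(75+1) − 1 = 275·193/76 − 1
= 53075/76 − 1 ≈ 698.4 − 1 ≈ 697.4 → 697

N ≈ 697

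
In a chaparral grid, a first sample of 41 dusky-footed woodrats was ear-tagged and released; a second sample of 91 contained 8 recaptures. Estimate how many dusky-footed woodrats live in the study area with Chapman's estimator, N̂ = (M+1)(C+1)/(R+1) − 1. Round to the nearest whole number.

N ≈ 428

N̂ = (41+1)(91+1)/(8+1) − 1 = 42·92/9 − 1
= 3864/9 − 1 ≈ 429.3 − 1 ≈ 428.3 → 428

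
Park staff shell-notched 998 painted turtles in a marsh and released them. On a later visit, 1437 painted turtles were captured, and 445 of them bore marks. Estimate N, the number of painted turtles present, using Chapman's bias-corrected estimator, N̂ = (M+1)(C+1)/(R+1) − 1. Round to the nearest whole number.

N̂ = (998+1)(1437+1)/(445+1) − 1 = 999·1438/446 − 1
= 1436562/446 − 1 ≈ 3221.0 − 1 ≈ 3220.0 → 3220

N ≈ 3220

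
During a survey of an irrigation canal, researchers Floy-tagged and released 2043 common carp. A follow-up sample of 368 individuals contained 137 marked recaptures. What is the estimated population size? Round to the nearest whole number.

N ≈ 5488

N = (2043 × 368) / 137 = 751824 / 137 ≈ 5487.8 → 5488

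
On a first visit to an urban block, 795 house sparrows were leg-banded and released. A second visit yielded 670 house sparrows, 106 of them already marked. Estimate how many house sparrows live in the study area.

The marked fraction in the recapture sample should equal the marked fraction in the population: 106/670 = 795/N.
N = (795 × 670) / 106 = 532650 / 106 = 5025

N = 5025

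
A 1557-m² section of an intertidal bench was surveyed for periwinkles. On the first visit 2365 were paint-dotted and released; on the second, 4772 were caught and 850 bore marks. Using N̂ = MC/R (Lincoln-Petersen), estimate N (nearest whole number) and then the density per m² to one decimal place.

N̂ = 2365·4772/850 = 11285780/850 ≈ 13277.4 → 13277
Density = N̂ / area = 13277 / 1557 ≈ 8.53 → 8.5 per m²

density ≈ 8.5 periwinkles per m²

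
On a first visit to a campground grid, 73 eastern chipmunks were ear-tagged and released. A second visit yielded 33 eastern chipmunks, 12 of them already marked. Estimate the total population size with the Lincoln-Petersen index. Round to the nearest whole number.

N = (73 × 33) / 12 = 2409 / 12 ≈ 200.8 → 201

N ≈ 201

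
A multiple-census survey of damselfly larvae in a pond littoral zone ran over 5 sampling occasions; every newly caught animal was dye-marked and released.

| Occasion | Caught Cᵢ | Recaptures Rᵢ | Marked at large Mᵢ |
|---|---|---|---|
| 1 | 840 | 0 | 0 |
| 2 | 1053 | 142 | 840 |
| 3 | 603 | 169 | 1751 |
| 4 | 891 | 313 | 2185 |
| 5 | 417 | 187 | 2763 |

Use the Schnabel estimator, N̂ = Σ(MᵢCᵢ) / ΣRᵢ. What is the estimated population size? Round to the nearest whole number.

N ≈ 6214

Σ MᵢCᵢ = 0·840 + 840·1053 + 1751·603 + 2185·891 + 2763·417 = 0 + 884520 + 1055853 + 1946835 + 1152171 = 5039379
Σ Rᵢ = 0 + 142 + 169 + 313 + 187 = 811
N̂ = 5039379 / 811 ≈ 6213.8 → 6214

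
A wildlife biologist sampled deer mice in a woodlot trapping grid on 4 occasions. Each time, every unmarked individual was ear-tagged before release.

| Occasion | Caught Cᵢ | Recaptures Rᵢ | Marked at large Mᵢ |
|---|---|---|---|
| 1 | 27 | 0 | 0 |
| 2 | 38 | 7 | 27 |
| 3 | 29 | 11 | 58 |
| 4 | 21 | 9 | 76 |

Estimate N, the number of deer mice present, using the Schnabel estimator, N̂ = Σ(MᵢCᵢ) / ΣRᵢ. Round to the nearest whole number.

N ≈ 159

Σ MᵢCᵢ = 0·27 + 27·38 + 58·29 + 76·21 = 0 + 1026 + 1682 + 1596 = 4304
Σ Rᵢ = 0 + 7 + 11 + 9 = 27
N̂ = 4304 / 27 ≈ 159.4 → 159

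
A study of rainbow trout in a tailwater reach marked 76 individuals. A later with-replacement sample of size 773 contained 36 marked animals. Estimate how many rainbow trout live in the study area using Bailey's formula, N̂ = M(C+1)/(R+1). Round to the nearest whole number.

N ≈ 1590

N̂ = 76·(773+1)/(36+1) = 76·774/37 = 58824/37 ≈ 1589.8 → 1590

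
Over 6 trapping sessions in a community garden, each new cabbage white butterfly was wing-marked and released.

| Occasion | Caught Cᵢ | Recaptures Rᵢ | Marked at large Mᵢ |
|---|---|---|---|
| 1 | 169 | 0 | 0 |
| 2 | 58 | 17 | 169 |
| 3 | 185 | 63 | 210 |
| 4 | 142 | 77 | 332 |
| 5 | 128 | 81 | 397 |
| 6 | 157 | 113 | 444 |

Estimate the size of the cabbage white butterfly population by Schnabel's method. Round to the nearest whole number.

N ≈ 616

Σ MᵢCᵢ = 0·169 + 169·58 + 210·185 + 332·142 + 397·128 + 444·157 = 0 + 9802 + 38850 + 47144 + 50816 + 69708 = 216320
Σ Rᵢ = 0 + 17 + 63 + 77 + 81 + 113 = 351
N̂ = 216320 / 351 ≈ 616.3 → 616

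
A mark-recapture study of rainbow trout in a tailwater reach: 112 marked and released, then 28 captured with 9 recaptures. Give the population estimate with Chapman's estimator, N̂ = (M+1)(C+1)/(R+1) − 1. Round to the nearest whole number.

N ≈ 327

N̂ = (112+1)(28+1)/(9+1) − 1 = 113·29/10 − 1
= 3277/10 − 1 ≈ 327.7 − 1 ≈ 326.7 → 327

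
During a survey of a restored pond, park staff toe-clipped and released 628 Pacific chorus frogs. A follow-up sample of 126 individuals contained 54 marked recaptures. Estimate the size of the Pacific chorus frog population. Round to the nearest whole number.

N ≈ 1465

N = (628 × 126) / 54 = 79128 / 54 ≈ 1465.3 → 1465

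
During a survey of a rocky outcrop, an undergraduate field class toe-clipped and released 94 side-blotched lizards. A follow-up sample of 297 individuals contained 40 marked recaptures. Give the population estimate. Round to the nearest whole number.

N ≈ 698

The marked fraction in the recapture sample should equal the marked fraction in the population: 40/297 = 94/N.
N = (94 × 297) / 40 = 27918 / 40 ≈ 698.0 → 698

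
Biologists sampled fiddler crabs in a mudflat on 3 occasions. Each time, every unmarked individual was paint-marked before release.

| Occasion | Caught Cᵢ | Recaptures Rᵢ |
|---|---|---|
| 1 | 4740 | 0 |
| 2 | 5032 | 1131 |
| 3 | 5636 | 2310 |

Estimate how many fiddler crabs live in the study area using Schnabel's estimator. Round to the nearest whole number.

N ≈ 21,085

Marked at large before each occasion: Mᵢ = Σⱼ<ᵢ (Cⱼ − Rⱼ) → M1=0, M2=4740, M3=8641
Σ MᵢCᵢ = 0·4740 + 4740·5032 + 8641·5636 = 0 + 23851680 + 48700676 = 72552356
Σ Rᵢ = 0 + 1131 + 2310 = 3441
N̂ = 72552356 / 3441 ≈ 21084.7 → 21085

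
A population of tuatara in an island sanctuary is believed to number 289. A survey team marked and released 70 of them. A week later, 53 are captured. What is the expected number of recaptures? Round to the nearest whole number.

expected recaptures ≈ 13

Expected recaptures E[R] = M·C / N.
E[R] = 70 × 53 / 289 = 3710 / 289 ≈ 12.8 → 13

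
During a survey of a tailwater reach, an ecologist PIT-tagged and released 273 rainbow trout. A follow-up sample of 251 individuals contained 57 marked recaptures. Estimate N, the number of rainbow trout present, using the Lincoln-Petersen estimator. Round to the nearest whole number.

N ≈ 1202

N = (273 × 251) / 57 = 68523 / 57 ≈ 1202.2 → 1202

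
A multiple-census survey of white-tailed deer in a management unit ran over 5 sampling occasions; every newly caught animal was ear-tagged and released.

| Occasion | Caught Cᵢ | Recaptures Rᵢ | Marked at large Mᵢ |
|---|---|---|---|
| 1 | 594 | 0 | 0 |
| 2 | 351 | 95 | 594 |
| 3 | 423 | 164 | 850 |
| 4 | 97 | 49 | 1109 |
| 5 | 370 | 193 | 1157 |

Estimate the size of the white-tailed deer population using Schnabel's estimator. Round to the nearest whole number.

N ≈ 2203

Σ MᵢCᵢ = 0·594 + 594·351 + 850·423 + 1109·97 + 1157·370 = 0 + 208494 + 359550 + 107573 + 428090 = 1103707
Σ Rᵢ = 0 + 95 + 164 + 49 + 193 = 501
N̂ = 1103707 / 501 ≈ 2203.0 → 2203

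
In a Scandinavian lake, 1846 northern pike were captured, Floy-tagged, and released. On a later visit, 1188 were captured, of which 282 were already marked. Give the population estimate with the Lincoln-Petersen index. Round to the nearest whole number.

N ≈ 7777

N = (1846 × 1188) / 282 = 2193048 / 282 ≈ 7776.8 → 7777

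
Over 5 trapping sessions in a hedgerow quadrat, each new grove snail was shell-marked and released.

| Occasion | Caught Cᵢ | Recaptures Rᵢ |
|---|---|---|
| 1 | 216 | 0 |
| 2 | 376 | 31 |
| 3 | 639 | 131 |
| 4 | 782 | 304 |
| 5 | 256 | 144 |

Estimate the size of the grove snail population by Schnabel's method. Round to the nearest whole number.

N ≈ 2740

Marked at large before each occasion: Mᵢ = Σⱼ<ᵢ (Cⱼ − Rⱼ) → M1=0, M2=216, M3=561, M4=1069, M5=1547
Σ MᵢCᵢ = 0·216 + 216·376 + 561·639 + 1069·782 + 1547·256 = 0 + 81216 + 358479 + 835958 + 396032 = 1671685
Σ Rᵢ = 0 + 31 + 131 + 304 + 144 = 610
N̂ = 1671685 / 610 ≈ 2740.47 → 2740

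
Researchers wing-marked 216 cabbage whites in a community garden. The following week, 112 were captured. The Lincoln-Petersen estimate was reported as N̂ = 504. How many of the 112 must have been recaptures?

From N = M·C/R: R = M·C / N = 216·112 / 504 = 24192 / 504 = 48.

R = 48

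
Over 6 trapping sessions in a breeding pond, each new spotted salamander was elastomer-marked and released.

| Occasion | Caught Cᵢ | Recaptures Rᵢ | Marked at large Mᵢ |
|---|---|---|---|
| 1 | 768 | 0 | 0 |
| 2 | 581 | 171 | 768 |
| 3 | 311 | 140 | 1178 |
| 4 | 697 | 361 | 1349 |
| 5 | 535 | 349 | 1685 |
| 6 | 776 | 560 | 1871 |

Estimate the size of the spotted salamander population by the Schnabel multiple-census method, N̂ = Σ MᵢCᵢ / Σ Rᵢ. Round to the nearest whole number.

Σ MᵢCᵢ = 0·768 + 768·581 + 1178·311 + 1349·697 + 1685·535 + 1871·776 = 0 + 446208 + 366358 + 940253 + 901475 + 1451896 = 4106190
Σ Rᵢ = 0 + 171 + 140 + 361 + 349 + 560 = 1581
N̂ = 4106190 / 1581 ≈ 2597.2 → 2597

N ≈ 2597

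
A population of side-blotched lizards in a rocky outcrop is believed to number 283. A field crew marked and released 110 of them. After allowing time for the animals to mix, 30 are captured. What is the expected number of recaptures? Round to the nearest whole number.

expected recaptures ≈ 12

Expected recaptures E[R] = M·C / N.
E[R] = 110 × 30 / 283 = 3300 / 283 ≈ 11.7 → 12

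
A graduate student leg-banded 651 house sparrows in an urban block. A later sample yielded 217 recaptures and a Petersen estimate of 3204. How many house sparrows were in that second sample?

C = 1068

From N = M·C/R: C = N·R / M = 3204·217 / 651 = 695268 / 651 = 1068.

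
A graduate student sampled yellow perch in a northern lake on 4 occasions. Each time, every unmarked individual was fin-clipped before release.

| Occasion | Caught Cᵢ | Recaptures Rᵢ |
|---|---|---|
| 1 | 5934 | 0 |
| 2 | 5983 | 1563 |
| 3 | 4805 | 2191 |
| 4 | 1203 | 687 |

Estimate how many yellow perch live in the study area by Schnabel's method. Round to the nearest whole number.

Marked at large before each occasion: Mᵢ = Σⱼ<ᵢ (Cⱼ − Rⱼ) → M1=0, M2=5934, M3=10354, M4=12968
Σ MᵢCᵢ = 0·5934 + 5934·5983 + 10354·4805 + 12968·1203 = 0 + 35503122 + 49750970 + 15600504 = 100854596
Σ Rᵢ = 0 + 1563 + 2191 + 687 = 4441
N̂ = 100854596 / 4441 ≈ 22709.9 → 22710

N ≈ 22,710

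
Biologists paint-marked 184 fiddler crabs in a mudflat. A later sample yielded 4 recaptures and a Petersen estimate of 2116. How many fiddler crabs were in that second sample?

C = 46

From N = M·C/R: C = N·R / M = 2116·4 / 184 = 8464 / 184 = 46.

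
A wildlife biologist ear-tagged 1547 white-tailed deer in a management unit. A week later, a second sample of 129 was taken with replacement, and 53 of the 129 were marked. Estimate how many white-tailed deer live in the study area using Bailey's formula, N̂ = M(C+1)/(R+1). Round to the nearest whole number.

N̂ = 1547·(129+1)/(53+1) = 1547·130/54 = 201110/54 ≈ 3724.3 → 3724

N ≈ 3724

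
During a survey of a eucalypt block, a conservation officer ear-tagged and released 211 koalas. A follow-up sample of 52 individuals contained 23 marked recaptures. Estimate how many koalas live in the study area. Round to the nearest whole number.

N ≈ 477

Lincoln-Petersen assumes M/N = R/C, so N = M·C / R.
N = (211 × 52) / 23 = 10972 / 23 ≈ 477.0 → 477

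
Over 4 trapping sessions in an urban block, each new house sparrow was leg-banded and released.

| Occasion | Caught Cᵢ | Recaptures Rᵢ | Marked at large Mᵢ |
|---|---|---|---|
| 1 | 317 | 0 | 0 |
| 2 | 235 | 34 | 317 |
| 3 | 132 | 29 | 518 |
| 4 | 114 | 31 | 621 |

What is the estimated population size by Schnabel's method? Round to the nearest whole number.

N ≈ 2273

Σ MᵢCᵢ = 0·317 + 317·235 + 518·132 + 621·114 = 0 + 74495 + 68376 + 70794 = 213665
Σ Rᵢ = 0 + 34 + 29 + 31 = 94
N̂ = 213665 / 94 ≈ 2273.0 → 2273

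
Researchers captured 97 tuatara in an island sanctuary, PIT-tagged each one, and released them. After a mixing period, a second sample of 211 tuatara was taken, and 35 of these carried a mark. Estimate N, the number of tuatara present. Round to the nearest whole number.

N ≈ 585

N = (97 × 211) / 35 = 20467 / 35 ≈ 584.8 → 585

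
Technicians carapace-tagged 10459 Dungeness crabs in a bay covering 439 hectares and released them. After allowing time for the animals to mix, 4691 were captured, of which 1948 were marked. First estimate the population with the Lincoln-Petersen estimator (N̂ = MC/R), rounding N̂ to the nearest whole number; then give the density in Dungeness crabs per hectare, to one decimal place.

N̂ = 10459·4691/1948 = 49063169/1948 ≈ 25186.4 → 25186
Density = N̂ / area = 25186 / 439 ≈ 57.37 → 57.4 per hectare

density ≈ 57.4 Dungeness crabs per hectare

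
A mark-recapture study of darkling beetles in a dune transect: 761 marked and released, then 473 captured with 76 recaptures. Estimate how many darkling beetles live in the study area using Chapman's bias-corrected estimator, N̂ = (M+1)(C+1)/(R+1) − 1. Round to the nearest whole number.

N̂ = (761+1)(473+1)/(76+1) − 1 = 762·474/77 − 1
= 361188/77 − 1 ≈ 4690.8 − 1 ≈ 4689.8 → 4690

N ≈ 4690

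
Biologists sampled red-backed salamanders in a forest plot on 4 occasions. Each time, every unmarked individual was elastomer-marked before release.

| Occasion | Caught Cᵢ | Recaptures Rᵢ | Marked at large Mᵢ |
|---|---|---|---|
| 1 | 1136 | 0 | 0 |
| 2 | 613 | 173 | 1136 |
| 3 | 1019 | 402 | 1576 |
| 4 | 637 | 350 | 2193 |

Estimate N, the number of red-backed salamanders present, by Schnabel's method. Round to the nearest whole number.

Σ MᵢCᵢ = 0·1136 + 1136·613 + 1576·1019 + 2193·637 = 0 + 696368 + 1605944 + 1396941 = 3699253
Σ Rᵢ = 0 + 173 + 402 + 350 = 925
N̂ = 3699253 / 925 ≈ 3999.2 → 3999

N ≈ 3999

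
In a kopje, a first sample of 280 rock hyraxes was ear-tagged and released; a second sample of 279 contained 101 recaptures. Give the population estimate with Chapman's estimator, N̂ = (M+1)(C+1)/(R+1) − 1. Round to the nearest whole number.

N ≈ 770

N̂ = (280+1)(279+1)/(101+1) − 1 = 281·280/102 − 1
= 78680/102 − 1 ≈ 771.4 − 1 ≈ 770.4 → 770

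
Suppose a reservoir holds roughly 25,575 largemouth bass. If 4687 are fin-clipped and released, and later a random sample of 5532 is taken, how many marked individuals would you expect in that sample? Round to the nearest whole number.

Expected recaptures E[R] = M·C / N.
E[R] = 4687 × 5532 / 25575 = 25928484 / 25575 ≈ 1013.8 → 1014

expected recaptures ≈ 1014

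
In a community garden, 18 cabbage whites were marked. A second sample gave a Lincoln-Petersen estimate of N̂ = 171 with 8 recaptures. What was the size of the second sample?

C = 76

From N = M·C/R: C = N·R / M = 171·8 / 18 = 1368 / 18 = 76.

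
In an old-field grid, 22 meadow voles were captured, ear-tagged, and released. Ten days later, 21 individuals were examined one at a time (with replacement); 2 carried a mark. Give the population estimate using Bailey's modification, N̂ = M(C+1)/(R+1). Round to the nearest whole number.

N ≈ 161

N̂ = 22·(21+1)/(2+1) = 22·22/3 = 484/3 ≈ 161.3 → 161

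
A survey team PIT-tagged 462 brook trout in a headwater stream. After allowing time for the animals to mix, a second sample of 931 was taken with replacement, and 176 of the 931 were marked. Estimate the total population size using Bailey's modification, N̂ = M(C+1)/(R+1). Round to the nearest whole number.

N ≈ 2433

N̂ = 462·(931+1)/(176+1) = 462·932/177 = 430584/177 ≈ 2432.7 → 2433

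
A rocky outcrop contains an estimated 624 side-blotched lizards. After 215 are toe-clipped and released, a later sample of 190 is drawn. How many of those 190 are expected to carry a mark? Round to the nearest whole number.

The marked fraction of the population is 215/624, so in a sample of 190 expect C·(M/N) marked.
E[R] = 215 × 190 / 624 = 40850 / 624 ≈ 65.46 → 65

expected recaptures ≈ 65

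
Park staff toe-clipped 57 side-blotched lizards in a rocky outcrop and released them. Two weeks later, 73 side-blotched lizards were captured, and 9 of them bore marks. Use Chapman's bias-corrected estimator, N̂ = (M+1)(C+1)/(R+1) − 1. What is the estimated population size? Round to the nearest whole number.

N̂ = (57+1)(73+1)/(9+1) − 1 = 58·74/10 − 1
= 4292/10 − 1 ≈ 429.2 − 1 ≈ 428.2 → 428

N ≈ 428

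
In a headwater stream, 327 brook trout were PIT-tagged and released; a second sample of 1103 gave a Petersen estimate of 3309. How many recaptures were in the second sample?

From N = M·C/R: R = M·C / N = 327·1103 / 3309 = 360681 / 3309 = 109.

R = 109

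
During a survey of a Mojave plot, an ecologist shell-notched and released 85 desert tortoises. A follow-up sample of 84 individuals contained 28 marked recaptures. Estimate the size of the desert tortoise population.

N = 255

Lincoln-Petersen assumes M/N = R/C, so N = M·C / R.
N = (85 × 84) / 28 = 7140 / 28 = 255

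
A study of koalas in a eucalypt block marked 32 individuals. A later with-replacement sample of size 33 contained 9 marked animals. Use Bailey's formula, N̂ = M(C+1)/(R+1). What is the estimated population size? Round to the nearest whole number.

N̂ = 32·(33+1)/(9+1) = 32·34/10 = 1088/10 ≈ 108.8 → 109

N ≈ 109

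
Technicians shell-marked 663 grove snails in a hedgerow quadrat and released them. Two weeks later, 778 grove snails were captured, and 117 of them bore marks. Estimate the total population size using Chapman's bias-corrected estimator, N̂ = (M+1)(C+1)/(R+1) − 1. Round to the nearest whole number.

N ≈ 4383

N̂ = (663+1)(778+1)/(117+1) − 1 = 664·779/118 − 1
= 517256/118 − 1 ≈ 4383.5 − 1 ≈ 4382.5 → 4383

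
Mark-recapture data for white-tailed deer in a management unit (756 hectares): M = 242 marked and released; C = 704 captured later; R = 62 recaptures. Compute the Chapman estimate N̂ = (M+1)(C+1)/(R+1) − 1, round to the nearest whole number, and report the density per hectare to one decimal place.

N̂ = 243·705/63 − 1 = 171315/63 − 1 ≈ 2718.3 → 2718
Density = N̂ / area = 2718 / 756 ≈ 3.60 → 3.6 per hectare

density ≈ 3.6 white-tailed deer per hectare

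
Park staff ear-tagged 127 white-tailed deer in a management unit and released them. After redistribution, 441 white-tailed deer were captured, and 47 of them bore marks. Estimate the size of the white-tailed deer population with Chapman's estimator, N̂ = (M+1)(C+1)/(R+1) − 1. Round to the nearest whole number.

N ≈ 1178

N̂ = (127+1)(441+1)/(47+1) − 1 = 128·442/48 − 1
= 56576/48 − 1 ≈ 1178.7 − 1 ≈ 1177.7 → 1178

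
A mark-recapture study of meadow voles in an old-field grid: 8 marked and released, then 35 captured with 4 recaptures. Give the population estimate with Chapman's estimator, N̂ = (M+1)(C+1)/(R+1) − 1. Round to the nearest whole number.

N ≈ 64

N̂ = (8+1)(35+1)/(4+1) − 1 = 9·36/5 − 1
= 324/5 − 1 ≈ 64.8 − 1 ≈ 63.8 → 64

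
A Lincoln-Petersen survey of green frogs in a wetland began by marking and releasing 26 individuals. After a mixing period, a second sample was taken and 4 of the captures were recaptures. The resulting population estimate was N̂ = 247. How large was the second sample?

From N = M·C/R: C = N·R / M = 247·4 / 26 = 988 / 26 = 38.

C = 38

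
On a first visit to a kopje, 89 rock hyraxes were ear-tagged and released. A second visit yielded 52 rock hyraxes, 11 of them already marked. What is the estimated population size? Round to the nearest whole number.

Lincoln-Petersen assumes M/N = R/C, so N = M·C / R.
N = (89 × 52) / 11 = 4628 / 11 ≈ 420.7 → 421

N ≈ 421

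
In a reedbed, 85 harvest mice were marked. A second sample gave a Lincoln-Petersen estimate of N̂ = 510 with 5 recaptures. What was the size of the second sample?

From N = M·C/R: C = N·R / M = 510·5 / 85 = 2550 / 85 = 30.

C = 30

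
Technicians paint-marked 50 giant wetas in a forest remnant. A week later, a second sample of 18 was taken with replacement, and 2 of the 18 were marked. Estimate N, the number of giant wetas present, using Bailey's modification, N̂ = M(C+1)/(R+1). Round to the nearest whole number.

N̂ = 50·(18+1)/(2+1) = 50·19/3 = 950/3 ≈ 316.7 → 317

N ≈ 317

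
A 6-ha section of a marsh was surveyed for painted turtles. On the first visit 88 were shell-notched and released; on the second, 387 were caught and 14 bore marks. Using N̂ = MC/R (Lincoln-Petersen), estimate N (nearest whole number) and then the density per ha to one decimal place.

density ≈ 405.5 painted turtles per ha

N̂ = 88·387/14 = 34056/14 ≈ 2432.6 → 2433
Density = N̂ / area = 2433 / 6 ≈ 405.50 → 405.5 per ha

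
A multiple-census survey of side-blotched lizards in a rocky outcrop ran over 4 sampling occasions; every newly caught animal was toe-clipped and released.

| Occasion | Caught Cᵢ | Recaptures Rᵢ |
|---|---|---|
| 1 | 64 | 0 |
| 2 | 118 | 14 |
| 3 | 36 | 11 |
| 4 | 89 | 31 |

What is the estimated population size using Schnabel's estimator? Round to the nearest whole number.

Marked at large before each occasion: Mᵢ = Σⱼ<ᵢ (Cⱼ − Rⱼ) → M1=0, M2=64, M3=168, M4=193
Σ MᵢCᵢ = 0·64 + 64·118 + 168·36 + 193·89 = 0 + 7552 + 6048 + 17177 = 30777
Σ Rᵢ = 0 + 14 + 11 + 31 = 56
N̂ = 30777 / 56 ≈ 549.6 → 550

N ≈ 550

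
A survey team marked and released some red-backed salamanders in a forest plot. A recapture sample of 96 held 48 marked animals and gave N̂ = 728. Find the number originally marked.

M = 364

From N = M·C/R: M = N·R / C = 728·48 / 96 = 34944 / 96 = 364.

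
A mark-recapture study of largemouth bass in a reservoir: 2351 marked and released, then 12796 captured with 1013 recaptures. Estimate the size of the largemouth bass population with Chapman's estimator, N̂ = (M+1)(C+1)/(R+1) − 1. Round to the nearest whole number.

N̂ = (2351+1)(12796+1)/(1013+1) − 1 = 2352·12797/1014 − 1
= 30098544/1014 − 1 ≈ 29683.0 − 1 ≈ 29682.0 → 29682

N ≈ 29,682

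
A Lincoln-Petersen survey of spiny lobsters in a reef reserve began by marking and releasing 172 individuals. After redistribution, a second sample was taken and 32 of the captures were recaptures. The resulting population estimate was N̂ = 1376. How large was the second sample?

From N = M·C/R: C = N·R / M = 1376·32 / 172 = 44032 / 172 = 256.

C = 256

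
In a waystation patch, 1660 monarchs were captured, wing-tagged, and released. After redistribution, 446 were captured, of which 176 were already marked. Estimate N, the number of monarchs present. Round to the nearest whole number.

N = (1660 × 446) / 176 = 740360 / 176 ≈ 4206.6 → 4207

N ≈ 4207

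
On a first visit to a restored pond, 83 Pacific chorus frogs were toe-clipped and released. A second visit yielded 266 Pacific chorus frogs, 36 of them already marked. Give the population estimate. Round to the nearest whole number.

If marked individuals mix randomly, R/C ≈ M/N, giving N ≈ M·C/R.
N = (83 × 266) / 36 = 22078 / 36 ≈ 613.3 → 613

N ≈ 613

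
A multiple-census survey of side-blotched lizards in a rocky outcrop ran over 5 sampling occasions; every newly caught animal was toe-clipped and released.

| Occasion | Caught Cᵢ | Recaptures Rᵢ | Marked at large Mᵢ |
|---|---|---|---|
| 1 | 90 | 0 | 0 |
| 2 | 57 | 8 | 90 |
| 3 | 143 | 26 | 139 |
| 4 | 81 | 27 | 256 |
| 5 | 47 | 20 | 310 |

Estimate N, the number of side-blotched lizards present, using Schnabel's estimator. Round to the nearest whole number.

N ≈ 745

Σ MᵢCᵢ = 0·90 + 90·57 + 139·143 + 256·81 + 310·47 = 0 + 5130 + 19877 + 20736 + 14570 = 60313
Σ Rᵢ = 0 + 8 + 26 + 27 + 20 = 81
N̂ = 60313 / 81 ≈ 744.6 → 745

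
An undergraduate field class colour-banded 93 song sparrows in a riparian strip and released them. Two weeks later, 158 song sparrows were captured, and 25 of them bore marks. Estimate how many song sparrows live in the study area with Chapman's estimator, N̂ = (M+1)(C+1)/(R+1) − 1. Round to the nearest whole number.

N ≈ 574

N̂ = (93+1)(158+1)/(25+1) − 1 = 94·159/26 − 1
= 14946/26 − 1 ≈ 574.8 − 1 ≈ 573.8 → 574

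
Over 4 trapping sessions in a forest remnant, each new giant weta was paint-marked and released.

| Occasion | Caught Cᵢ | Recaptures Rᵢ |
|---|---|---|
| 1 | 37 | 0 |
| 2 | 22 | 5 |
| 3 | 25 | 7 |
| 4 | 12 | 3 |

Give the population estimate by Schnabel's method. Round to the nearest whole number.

Marked at large before each occasion: Mᵢ = Σⱼ<ᵢ (Cⱼ − Rⱼ) → M1=0, M2=37, M3=54, M4=72
Σ MᵢCᵢ = 0·37 + 37·22 + 54·25 + 72·12 = 0 + 814 + 1350 + 864 = 3028
Σ Rᵢ = 0 + 5 + 7 + 3 = 15
N̂ = 3028 / 15 ≈ 201.9 → 202

N ≈ 202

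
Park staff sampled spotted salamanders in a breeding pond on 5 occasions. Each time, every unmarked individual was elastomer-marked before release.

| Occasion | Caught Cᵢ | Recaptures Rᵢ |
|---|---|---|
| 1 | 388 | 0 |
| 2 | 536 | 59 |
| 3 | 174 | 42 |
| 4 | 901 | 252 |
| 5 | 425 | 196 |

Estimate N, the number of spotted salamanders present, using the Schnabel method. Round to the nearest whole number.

N ≈ 3563

Marked at large before each occasion: Mᵢ = Σⱼ<ᵢ (Cⱼ − Rⱼ) → M1=0, M2=388, M3=865, M4=997, M5=1646
Σ MᵢCᵢ = 0·388 + 388·536 + 865·174 + 997·901 + 1646·425 = 0 + 207968 + 150510 + 898297 + 699550 = 1956325
Σ Rᵢ = 0 + 59 + 42 + 252 + 196 = 549
N̂ = 1956325 / 549 ≈ 3563.4 → 3563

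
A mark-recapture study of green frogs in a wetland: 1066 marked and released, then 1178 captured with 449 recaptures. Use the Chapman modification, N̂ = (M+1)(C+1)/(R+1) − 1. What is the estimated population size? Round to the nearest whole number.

N̂ = (1066+1)(1178+1)/(449+1) − 1 = 1067·1179/450 − 1
= 1257993/450 − 1 ≈ 2795.5 − 1 ≈ 2794.5 → 2795

N ≈ 2795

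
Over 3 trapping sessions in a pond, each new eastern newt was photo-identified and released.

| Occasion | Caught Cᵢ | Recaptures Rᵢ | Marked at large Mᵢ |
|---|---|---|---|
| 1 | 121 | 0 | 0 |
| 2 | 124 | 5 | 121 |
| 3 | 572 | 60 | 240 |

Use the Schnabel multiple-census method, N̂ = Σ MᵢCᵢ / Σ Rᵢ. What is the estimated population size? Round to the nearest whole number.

N ≈ 2343

Σ MᵢCᵢ = 0·121 + 121·124 + 240·572 = 0 + 15004 + 137280 = 152284
Σ Rᵢ = 0 + 5 + 60 = 65
N̂ = 152284 / 65 ≈ 2342.8 → 2343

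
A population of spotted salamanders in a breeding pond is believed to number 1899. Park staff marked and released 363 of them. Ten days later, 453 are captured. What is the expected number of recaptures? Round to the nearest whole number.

The marked fraction of the population is 363/1899, so in a sample of 453 expect C·(M/N) marked.
E[R] = 363 × 453 / 1899 = 164439 / 1899 ≈ 86.6 → 87

expected recaptures ≈ 87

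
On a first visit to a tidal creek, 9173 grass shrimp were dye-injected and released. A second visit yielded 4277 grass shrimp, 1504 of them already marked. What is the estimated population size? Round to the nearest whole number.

N ≈ 26,086

N = (9173 × 4277) / 1504 = 39232921 / 1504 ≈ 26085.7 → 26086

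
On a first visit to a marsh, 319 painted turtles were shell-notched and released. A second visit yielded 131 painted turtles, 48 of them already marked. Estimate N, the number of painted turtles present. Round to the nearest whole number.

The marked fraction in the recapture sample should equal the marked fraction in the population: 48/131 = 319/N.
N = (319 × 131) / 48 = 41789 / 48 ≈ 870.6 → 871

N ≈ 871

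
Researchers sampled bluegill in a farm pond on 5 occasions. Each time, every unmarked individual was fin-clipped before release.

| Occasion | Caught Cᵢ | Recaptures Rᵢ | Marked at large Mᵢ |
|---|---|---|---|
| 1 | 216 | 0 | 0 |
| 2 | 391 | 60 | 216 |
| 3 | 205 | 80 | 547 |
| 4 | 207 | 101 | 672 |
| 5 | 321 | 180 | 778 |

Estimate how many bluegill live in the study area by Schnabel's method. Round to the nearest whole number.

N ≈ 1391

Σ MᵢCᵢ = 0·216 + 216·391 + 547·205 + 672·207 + 778·321 = 0 + 84456 + 112135 + 139104 + 249738 = 585433
Σ Rᵢ = 0 + 60 + 80 + 101 + 180 = 421
N̂ = 585433 / 421 ≈ 1390.6 → 1391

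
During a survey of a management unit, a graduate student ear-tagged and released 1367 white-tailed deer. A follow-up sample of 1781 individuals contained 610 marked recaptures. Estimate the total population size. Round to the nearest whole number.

N = (1367 × 1781) / 610 = 2434627 / 610 ≈ 3991.2 → 3991

N ≈ 3991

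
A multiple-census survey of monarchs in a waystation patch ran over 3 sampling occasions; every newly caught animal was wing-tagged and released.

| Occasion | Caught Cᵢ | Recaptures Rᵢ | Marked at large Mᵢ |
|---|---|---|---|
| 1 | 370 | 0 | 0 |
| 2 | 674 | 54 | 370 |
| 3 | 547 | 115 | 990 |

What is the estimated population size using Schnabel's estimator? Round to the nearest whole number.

N ≈ 4680

Σ MᵢCᵢ = 0·370 + 370·674 + 990·547 = 0 + 249380 + 541530 = 790910
Σ Rᵢ = 0 + 54 + 115 = 169
N̂ = 790910 / 169 ≈ 4679.9 → 4680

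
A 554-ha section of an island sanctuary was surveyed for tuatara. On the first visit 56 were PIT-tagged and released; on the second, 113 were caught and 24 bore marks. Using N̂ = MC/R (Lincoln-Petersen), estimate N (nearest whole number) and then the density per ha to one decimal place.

N̂ = 56·113/24 = 6328/24 ≈ 263.7 → 264
Density = N̂ / area = 264 / 554 ≈ 0.48 → 0.5 per ha

density ≈ 0.5 tuatara per ha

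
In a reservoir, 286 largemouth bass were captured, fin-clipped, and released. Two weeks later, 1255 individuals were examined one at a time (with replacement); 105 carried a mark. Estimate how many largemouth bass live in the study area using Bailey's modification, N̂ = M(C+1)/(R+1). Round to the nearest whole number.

N̂ = 286·(1255+1)/(105+1) = 286·1256/106 = 359216/106 ≈ 3388.8 → 3389

N ≈ 3389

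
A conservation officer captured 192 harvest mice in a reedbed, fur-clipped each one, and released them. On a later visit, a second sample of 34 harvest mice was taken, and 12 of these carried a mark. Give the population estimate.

Lincoln-Petersen assumes M/N = R/C, so N = M·C / R.
N = (192 × 34) / 12 = 6528 / 12 = 544

N = 544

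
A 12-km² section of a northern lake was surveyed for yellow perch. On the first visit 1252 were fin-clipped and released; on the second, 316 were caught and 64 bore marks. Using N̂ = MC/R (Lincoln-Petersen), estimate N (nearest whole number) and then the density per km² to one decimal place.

N̂ = 1252·316/64 = 395632/64 ≈ 6181.8 → 6182
Density = N̂ / area = 6182 / 12 ≈ 515.17 → 515.2 per km²

density ≈ 515.2 yellow perch per km²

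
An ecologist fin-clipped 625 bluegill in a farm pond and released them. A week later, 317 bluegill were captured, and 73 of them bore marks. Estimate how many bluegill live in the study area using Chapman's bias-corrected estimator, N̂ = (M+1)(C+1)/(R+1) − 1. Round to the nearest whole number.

N̂ = (625+1)(317+1)/(73+1) − 1 = 626·318/74 − 1
= 199068/74 − 1 ≈ 2690.1 − 1 ≈ 2689.1 → 2689

N ≈ 2689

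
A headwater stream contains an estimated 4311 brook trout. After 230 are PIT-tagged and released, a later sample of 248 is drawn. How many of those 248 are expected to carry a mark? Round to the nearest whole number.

The marked fraction of the population is 230/4311, so in a sample of 248 expect C·(M/N) marked.
E[R] = 230 × 248 / 4311 = 57040 / 4311 ≈ 13.2 → 13

expected recaptures ≈ 13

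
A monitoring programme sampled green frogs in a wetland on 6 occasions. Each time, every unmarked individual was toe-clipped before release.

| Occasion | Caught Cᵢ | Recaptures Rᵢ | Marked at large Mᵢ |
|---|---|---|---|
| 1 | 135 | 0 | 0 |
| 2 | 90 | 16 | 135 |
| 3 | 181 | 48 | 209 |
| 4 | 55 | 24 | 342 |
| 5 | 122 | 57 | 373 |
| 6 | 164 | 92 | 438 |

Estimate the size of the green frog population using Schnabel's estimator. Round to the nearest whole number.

Σ MᵢCᵢ = 0·135 + 135·90 + 209·181 + 342·55 + 373·122 + 438·164 = 0 + 12150 + 37829 + 18810 + 45506 + 71832 = 186127
Σ Rᵢ = 0 + 16 + 48 + 24 + 57 + 92 = 237
N̂ = 186127 / 237 ≈ 785.3 → 785

N ≈ 785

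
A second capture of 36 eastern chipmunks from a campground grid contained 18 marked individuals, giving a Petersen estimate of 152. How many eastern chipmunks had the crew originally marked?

M = 76

From N = M·C/R: M = N·R / C = 152·18 / 36 = 2736 / 36 = 76.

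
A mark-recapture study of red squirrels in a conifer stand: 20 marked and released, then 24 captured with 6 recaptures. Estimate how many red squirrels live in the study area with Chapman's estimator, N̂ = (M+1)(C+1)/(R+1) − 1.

N̂ = (20+1)(24+1)/(6+1) − 1 = 21·25/7 − 1
= 525/7 − 1 = 75 − 1 = 74

N = 74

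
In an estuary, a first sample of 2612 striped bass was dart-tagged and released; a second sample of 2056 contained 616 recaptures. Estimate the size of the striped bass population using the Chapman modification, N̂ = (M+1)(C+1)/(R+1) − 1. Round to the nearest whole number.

N ≈ 8710

N̂ = (2612+1)(2056+1)/(616+1) − 1 = 2613·2057/617 − 1
= 5374941/617 − 1 ≈ 8711.4 − 1 ≈ 8710.4 → 8710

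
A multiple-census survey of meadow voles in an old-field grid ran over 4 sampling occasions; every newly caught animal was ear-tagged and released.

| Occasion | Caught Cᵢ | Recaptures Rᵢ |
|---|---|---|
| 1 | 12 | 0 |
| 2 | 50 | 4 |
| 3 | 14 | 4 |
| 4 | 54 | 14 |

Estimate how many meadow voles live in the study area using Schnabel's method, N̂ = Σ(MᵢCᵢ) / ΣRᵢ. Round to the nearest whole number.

Marked at large before each occasion: Mᵢ = Σⱼ<ᵢ (Cⱼ − Rⱼ) → M1=0, M2=12, M3=58, M4=68
Σ MᵢCᵢ = 0·12 + 12·50 + 58·14 + 68·54 = 0 + 600 + 812 + 3672 = 5084
Σ Rᵢ = 0 + 4 + 4 + 14 = 22
N̂ = 5084 / 22 ≈ 231.1 → 231

N ≈ 231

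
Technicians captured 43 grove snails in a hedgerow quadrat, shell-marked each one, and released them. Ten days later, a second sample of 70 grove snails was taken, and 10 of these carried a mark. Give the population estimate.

The marked fraction in the recapture sample should equal the marked fraction in the population: 10/70 = 43/N.
N = (43 × 70) / 10 = 3010 / 10 = 301

N = 301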